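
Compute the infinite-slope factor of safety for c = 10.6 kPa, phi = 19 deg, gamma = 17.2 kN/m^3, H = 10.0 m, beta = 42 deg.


Using Fs = c / (gamma*H*sin(beta)*cos(beta)) + tan(phi)/tan(beta)
Cohesion contribution = 10.6 / (17.2*10.0*sin(42)*cos(42))
Cohesion contribution = 0.123935
Friction contribution = tan(19)/tan(42) = 0.382415
Fs = 0.123935 + 0.382415
Fs = 0.506


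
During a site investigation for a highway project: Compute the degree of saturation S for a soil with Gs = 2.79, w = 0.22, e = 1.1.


Result: 0.558

Derivation:
Using S = Gs * w / e
S = 2.79 * 0.22 / 1.1
S = 0.558


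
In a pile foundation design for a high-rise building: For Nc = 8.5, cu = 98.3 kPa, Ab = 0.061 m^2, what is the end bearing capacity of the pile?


Using Qb = Nc * cu * Ab
Qb = 8.5 * 98.3 * 0.061
Qb = 50.97 kN


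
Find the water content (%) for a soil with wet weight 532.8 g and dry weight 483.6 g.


Using w = (m_wet - m_dry) / m_dry * 100
m_wet - m_dry = 532.8 - 483.6 = 49.2 g
w = 49.2 / 483.6 * 100
w = 10.17 %


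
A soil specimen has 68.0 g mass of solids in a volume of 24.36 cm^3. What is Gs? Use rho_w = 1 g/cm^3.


Using Gs = m_s / (V_s * rho_w)
Since rho_w = 1 g/cm^3:
Gs = 68.0 / 24.36
Gs = 2.791


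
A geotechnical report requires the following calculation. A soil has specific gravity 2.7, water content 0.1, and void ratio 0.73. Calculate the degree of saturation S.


Result: 0.3699

Derivation:
Using S = Gs * w / e
S = 2.7 * 0.1 / 0.73
S = 0.3699


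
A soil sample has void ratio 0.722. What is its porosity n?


Using the relation n = e / (1 + e)
n = 0.722 / (1 + 0.722)
n = 0.722 / 1.722
n = 0.4193


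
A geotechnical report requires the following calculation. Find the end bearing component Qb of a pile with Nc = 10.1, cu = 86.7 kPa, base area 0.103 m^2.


Using Qb = Nc * cu * Ab
Qb = 10.1 * 86.7 * 0.103
Qb = 90.19 kN


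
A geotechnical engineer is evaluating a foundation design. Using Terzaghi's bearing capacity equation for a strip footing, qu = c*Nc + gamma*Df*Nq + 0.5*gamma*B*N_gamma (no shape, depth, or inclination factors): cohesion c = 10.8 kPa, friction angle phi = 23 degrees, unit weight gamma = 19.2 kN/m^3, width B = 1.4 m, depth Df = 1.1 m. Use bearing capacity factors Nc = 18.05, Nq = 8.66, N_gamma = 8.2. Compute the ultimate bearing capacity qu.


Compute qu = c*Nc + gamma*Df*Nq + 0.5*gamma*B*N_gamma
Term 1: 10.8 * 18.05 = 194.94
Term 2: 19.2 * 1.1 * 8.66 = 182.8992
Term 3: 0.5 * 19.2 * 1.4 * 8.2 = 110.208
qu = 194.94 + 182.8992 + 110.208
qu = 488.05 kPa


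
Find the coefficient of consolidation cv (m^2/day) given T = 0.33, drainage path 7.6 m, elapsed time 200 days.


Result: 0.0953 m^2/day

Derivation:
Using cv = T * H_dr^2 / t
H_dr^2 = 7.6^2 = 57.76
cv = 0.33 * 57.76 / 200
cv = 0.0953 m^2/day


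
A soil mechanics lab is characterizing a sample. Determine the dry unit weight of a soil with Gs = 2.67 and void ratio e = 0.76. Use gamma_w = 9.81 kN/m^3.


Using gamma_d = Gs * gamma_w / (1 + e)
gamma_d = 2.67 * 9.81 / (1 + 0.76)
gamma_d = 2.67 * 9.81 / 1.76
gamma_d = 14.882 kN/m^3


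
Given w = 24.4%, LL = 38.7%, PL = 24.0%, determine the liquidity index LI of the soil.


First compute the plasticity index:
PI = LL - PL = 38.7 - 24.0 = 14.7
Then compute the liquidity index:
LI = (w - PL) / PI
LI = (24.4 - 24.0) / 14.7
LI = 0.027


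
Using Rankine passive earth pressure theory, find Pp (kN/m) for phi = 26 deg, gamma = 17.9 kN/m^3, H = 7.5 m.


Compute passive earth pressure coefficient:
Kp = tan^2(45 + phi/2) = tan^2(58.0) = 2.561071
Compute passive force:
Pp = 0.5 * Kp * gamma * H^2
Pp = 0.5 * 2.561071 * 17.9 * 7.5^2
Pp = 1289.34 kN/m


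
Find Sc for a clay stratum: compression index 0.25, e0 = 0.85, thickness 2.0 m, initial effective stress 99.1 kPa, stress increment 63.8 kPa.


Using Sc = Cc * H / (1 + e0) * log10((sigma0 + delta_sigma) / sigma0)
Stress ratio = (99.1 + 63.8) / 99.1 = 1.64379
log10(1.64379) = 0.215847
Cc * H / (1 + e0) = 0.25 * 2.0 / (1 + 0.85) = 0.27027
Sc = 0.27027 * 0.215847
Sc = 0.0583 m


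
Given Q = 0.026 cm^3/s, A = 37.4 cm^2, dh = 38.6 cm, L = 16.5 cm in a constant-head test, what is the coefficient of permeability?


Compute hydraulic gradient:
i = dh / L = 38.6 / 16.5 = 2.33939
Then apply Darcy's law:
k = Q / (A * i)
k = 0.026 / (37.4 * 2.33939)
k = 0.026 / 87.4933
k = 0.000297 cm/s


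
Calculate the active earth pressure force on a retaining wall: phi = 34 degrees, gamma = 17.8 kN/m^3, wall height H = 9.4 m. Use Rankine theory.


Compute active earth pressure coefficient:
Ka = tan^2(45 - phi/2) = tan^2(28.0) = 0.282715
Compute active force:
Pa = 0.5 * Ka * gamma * H^2
Pa = 0.5 * 0.282715 * 17.8 * 9.4^2
Pa = 222.33 kN/m


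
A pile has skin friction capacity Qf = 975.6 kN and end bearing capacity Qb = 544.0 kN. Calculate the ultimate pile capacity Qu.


Using Qu = Qf + Qb
Qu = 975.6 + 544.0
Qu = 1519.6 kN


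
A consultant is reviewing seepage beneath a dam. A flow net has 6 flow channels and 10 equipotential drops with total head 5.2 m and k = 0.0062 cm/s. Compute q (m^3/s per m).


Convert k to m/s for unit consistency with H:
k = 0.0062 cm/s = 0.0062 / 100 m/s = 6.2e-05 m/s
Using q = k * H * Nf / Nd
Nf / Nd = 6 / 10 = 0.6
q = 6.2e-05 * 5.2 * 0.6
q = 0.0001934 m^3/s per m


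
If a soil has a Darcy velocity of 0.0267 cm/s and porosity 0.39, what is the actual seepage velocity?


Using v_s = v_d / n
v_s = 0.0267 / 0.39
v_s = 0.06846 cm/s


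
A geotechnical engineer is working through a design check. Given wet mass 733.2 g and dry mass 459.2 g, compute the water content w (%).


Using w = (m_wet - m_dry) / m_dry * 100
m_wet - m_dry = 733.2 - 459.2 = 274.0 g
w = 274.0 / 459.2 * 100
w = 59.67 %


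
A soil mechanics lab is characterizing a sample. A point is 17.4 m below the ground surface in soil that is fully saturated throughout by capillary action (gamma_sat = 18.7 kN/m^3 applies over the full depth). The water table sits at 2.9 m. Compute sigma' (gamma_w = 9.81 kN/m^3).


Result: 183.14 kPa

Derivation:
Total stress = gamma_sat * depth
sigma = 18.7 * 17.4 = 325.38 kPa
Pore water pressure u = gamma_w * (depth - d_wt)
u = 9.81 * (17.4 - 2.9) = 142.245 kPa
Effective stress = sigma - u
sigma' = 325.38 - 142.245 = 183.14 kPa


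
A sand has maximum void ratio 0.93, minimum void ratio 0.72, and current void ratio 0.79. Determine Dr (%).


Using Dr = (e_max - e) / (e_max - e_min) * 100
e_max - e = 0.93 - 0.79 = 0.14
e_max - e_min = 0.93 - 0.72 = 0.21
Dr = 0.14 / 0.21 * 100
Dr = 66.67 %


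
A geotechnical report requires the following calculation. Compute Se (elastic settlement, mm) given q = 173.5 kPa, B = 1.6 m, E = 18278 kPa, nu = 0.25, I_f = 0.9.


Using Se = q * B * (1 - nu^2) * I_f / E
1 - nu^2 = 1 - 0.25^2 = 0.9375
Se = 173.5 * 1.6 * 0.9375 * 0.9 / 18278
Se = 0.012815 m
Convert to mm: Se = 0.012815 * 1000 = 12.815 mm


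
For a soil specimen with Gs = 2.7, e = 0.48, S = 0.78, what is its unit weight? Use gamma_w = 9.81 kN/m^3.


Using gamma = gamma_w * (Gs + S*e) / (1 + e)
Numerator: Gs + S*e = 2.7 + 0.78*0.48 = 3.0744
Denominator: 1 + e = 1 + 0.48 = 1.48
gamma = 9.81 * 3.0744 / 1.48
gamma = 20.378 kN/m^3


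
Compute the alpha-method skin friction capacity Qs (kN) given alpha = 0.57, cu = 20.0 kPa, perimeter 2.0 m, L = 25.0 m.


Result: 570.0 kN

Derivation:
Using Qs = alpha * cu * perimeter * L
Qs = 0.57 * 20.0 * 2.0 * 25.0
Qs = 570.0 kN


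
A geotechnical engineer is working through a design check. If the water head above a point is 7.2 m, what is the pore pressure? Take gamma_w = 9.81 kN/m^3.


Using u = gamma_w * h_w
u = 9.81 * 7.2
u = 70.63 kPa


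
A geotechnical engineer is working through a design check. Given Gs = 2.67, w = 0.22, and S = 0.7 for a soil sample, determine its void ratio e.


Result: 0.8391

Derivation:
Using the relation e = Gs * w / S
e = 2.67 * 0.22 / 0.7
e = 0.8391


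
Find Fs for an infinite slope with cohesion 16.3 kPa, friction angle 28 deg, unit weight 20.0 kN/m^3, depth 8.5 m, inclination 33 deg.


Using Fs = c / (gamma*H*sin(beta)*cos(beta)) + tan(phi)/tan(beta)
Cohesion contribution = 16.3 / (20.0*8.5*sin(33)*cos(33))
Cohesion contribution = 0.209913
Friction contribution = tan(28)/tan(33) = 0.818761
Fs = 0.209913 + 0.818761
Fs = 1.029


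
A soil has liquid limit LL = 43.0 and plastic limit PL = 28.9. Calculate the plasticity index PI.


Result: 14.1

Derivation:
Using PI = LL - PL
PI = 43.0 - 28.9
PI = 14.1


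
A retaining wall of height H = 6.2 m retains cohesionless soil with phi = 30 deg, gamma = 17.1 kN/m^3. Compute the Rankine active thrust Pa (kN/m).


Result: 109.55 kN/m

Derivation:
Compute active earth pressure coefficient:
Ka = tan^2(45 - phi/2) = tan^2(30.0) = 0.333333
Compute active force:
Pa = 0.5 * Ka * gamma * H^2
Pa = 0.5 * 0.333333 * 17.1 * 6.2^2
Pa = 109.55 kN/m


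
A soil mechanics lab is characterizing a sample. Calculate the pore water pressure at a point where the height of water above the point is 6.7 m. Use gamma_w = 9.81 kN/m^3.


Using u = gamma_w * h_w
u = 9.81 * 6.7
u = 65.73 kPa


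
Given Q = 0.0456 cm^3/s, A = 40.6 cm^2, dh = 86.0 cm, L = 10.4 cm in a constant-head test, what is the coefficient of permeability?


Compute hydraulic gradient:
i = dh / L = 86.0 / 10.4 = 8.26923
Then apply Darcy's law:
k = Q / (A * i)
k = 0.0456 / (40.6 * 8.26923)
k = 0.0456 / 335.731
k = 0.000136 cm/s


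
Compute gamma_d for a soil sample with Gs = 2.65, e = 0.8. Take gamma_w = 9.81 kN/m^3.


Result: 14.443 kN/m^3

Derivation:
Using gamma_d = Gs * gamma_w / (1 + e)
gamma_d = 2.65 * 9.81 / (1 + 0.8)
gamma_d = 2.65 * 9.81 / 1.8
gamma_d = 14.443 kN/m^3


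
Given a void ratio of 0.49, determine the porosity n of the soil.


Using the relation n = e / (1 + e)
n = 0.49 / (1 + 0.49)
n = 0.49 / 1.49
n = 0.3289


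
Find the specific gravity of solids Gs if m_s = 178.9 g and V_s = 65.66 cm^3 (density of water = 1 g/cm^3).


Using Gs = m_s / (V_s * rho_w)
Since rho_w = 1 g/cm^3:
Gs = 178.9 / 65.66
Gs = 2.725


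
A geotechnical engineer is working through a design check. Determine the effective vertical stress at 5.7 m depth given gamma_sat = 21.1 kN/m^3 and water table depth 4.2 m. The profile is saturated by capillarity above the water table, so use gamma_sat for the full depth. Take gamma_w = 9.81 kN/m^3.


Total stress = gamma_sat * depth
sigma = 21.1 * 5.7 = 120.27 kPa
Pore water pressure u = gamma_w * (depth - d_wt)
u = 9.81 * (5.7 - 4.2) = 14.715 kPa
Effective stress = sigma - u
sigma' = 120.27 - 14.715 = 105.56 kPa


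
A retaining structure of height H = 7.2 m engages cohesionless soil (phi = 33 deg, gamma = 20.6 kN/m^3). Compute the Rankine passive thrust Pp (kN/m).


Compute passive earth pressure coefficient:
Kp = tan^2(45 + phi/2) = tan^2(61.5) = 3.39212
Compute passive force:
Pp = 0.5 * Kp * gamma * H^2
Pp = 0.5 * 3.39212 * 20.6 * 7.2^2
Pp = 1811.23 kN/m


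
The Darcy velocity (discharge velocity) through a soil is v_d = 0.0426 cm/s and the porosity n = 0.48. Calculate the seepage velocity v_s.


Using v_s = v_d / n
v_s = 0.0426 / 0.48
v_s = 0.08875 cm/s


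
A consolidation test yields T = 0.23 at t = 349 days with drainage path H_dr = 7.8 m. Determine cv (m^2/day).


Using cv = T * H_dr^2 / t
H_dr^2 = 7.8^2 = 60.84
cv = 0.23 * 60.84 / 349
cv = 0.0401 m^2/day


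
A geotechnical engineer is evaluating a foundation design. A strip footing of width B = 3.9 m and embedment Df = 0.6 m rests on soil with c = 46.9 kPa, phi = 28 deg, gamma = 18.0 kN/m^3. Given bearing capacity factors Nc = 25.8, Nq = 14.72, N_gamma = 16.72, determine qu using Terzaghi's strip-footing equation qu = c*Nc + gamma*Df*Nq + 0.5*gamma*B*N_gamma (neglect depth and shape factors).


Result: 1955.87 kPa

Derivation:
Compute qu = c*Nc + gamma*Df*Nq + 0.5*gamma*B*N_gamma
Term 1: 46.9 * 25.8 = 1210.02
Term 2: 18.0 * 0.6 * 14.72 = 158.976
Term 3: 0.5 * 18.0 * 3.9 * 16.72 = 586.872
qu = 1210.02 + 158.976 + 586.872
qu = 1955.87 kPa


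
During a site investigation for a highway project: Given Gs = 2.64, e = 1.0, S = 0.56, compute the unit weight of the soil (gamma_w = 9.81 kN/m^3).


Using gamma = gamma_w * (Gs + S*e) / (1 + e)
Numerator: Gs + S*e = 2.64 + 0.56*1.0 = 3.2
Denominator: 1 + e = 1 + 1.0 = 2.0
gamma = 9.81 * 3.2 / 2.0
gamma = 15.696 kN/m^3


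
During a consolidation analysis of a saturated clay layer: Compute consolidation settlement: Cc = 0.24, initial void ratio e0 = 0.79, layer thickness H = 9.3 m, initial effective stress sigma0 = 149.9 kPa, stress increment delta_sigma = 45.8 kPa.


Result: 0.1444 m

Derivation:
Using Sc = Cc * H / (1 + e0) * log10((sigma0 + delta_sigma) / sigma0)
Stress ratio = (149.9 + 45.8) / 149.9 = 1.30554
log10(1.30554) = 0.115789
Cc * H / (1 + e0) = 0.24 * 9.3 / (1 + 0.79) = 1.24693
Sc = 1.24693 * 0.115789
Sc = 0.1444 m


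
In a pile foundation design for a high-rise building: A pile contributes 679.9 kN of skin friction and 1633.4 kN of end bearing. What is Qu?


Result: 2313.3 kN

Derivation:
Using Qu = Qf + Qb
Qu = 679.9 + 1633.4
Qu = 2313.3 kN


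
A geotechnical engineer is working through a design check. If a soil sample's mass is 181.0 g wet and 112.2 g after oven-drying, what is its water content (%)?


Using w = (m_wet - m_dry) / m_dry * 100
m_wet - m_dry = 181.0 - 112.2 = 68.8 g
w = 68.8 / 112.2 * 100
w = 61.32 %


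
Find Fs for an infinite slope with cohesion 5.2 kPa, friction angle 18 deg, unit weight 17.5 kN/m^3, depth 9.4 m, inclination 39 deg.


Using Fs = c / (gamma*H*sin(beta)*cos(beta)) + tan(phi)/tan(beta)
Cohesion contribution = 5.2 / (17.5*9.4*sin(39)*cos(39))
Cohesion contribution = 0.0646343
Friction contribution = tan(18)/tan(39) = 0.401242
Fs = 0.0646343 + 0.401242
Fs = 0.466


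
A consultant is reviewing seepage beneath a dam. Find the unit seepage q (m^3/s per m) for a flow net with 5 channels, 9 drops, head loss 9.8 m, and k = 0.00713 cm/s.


Convert k to m/s for unit consistency with H:
k = 0.00713 cm/s = 0.00713 / 100 m/s = 7.13e-05 m/s
Using q = k * H * Nf / Nd
Nf / Nd = 5 / 9 = 0.5556
q = 7.13e-05 * 9.8 * 0.5556
q = 0.0003882 m^3/s per m


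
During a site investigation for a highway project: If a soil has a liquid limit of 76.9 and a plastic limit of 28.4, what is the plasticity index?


Using PI = LL - PL
PI = 76.9 - 28.4
PI = 48.5


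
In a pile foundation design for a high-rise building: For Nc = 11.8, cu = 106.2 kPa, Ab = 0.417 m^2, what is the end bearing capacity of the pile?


Result: 522.57 kN

Derivation:
Using Qb = Nc * cu * Ab
Qb = 11.8 * 106.2 * 0.417
Qb = 522.57 kN


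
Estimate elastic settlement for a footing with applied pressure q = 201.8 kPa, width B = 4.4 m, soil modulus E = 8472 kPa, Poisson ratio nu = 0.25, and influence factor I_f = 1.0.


Using Se = q * B * (1 - nu^2) * I_f / E
1 - nu^2 = 1 - 0.25^2 = 0.9375
Se = 201.8 * 4.4 * 0.9375 * 1.0 / 8472
Se = 0.098256 m
Convert to mm: Se = 0.098256 * 1000 = 98.256 mm


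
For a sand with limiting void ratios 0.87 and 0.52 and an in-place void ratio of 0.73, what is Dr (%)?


Using Dr = (e_max - e) / (e_max - e_min) * 100
e_max - e = 0.87 - 0.73 = 0.14
e_max - e_min = 0.87 - 0.52 = 0.35
Dr = 0.14 / 0.35 * 100
Dr = 40.0 %


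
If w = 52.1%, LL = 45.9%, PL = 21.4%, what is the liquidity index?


Result: 1.253

Derivation:
First compute the plasticity index:
PI = LL - PL = 45.9 - 21.4 = 24.5
Then compute the liquidity index:
LI = (w - PL) / PI
LI = (52.1 - 21.4) / 24.5
LI = 1.253


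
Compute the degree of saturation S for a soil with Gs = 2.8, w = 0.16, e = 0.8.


Using S = Gs * w / e
S = 2.8 * 0.16 / 0.8
S = 0.56


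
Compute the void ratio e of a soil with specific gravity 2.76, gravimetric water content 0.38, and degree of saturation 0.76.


Result: 1.38

Derivation:
Using the relation e = Gs * w / S
e = 2.76 * 0.38 / 0.76
e = 1.38


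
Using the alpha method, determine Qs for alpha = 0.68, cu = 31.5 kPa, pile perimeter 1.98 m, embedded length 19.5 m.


Using Qs = alpha * cu * perimeter * L
Qs = 0.68 * 31.5 * 1.98 * 19.5
Qs = 827.03 kN


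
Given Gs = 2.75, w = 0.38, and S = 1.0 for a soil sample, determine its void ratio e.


Using the relation e = Gs * w / S
e = 2.75 * 0.38 / 1.0
e = 1.045


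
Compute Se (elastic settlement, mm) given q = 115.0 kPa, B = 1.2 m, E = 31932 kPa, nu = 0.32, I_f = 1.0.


Using Se = q * B * (1 - nu^2) * I_f / E
1 - nu^2 = 1 - 0.32^2 = 0.8976
Se = 115.0 * 1.2 * 0.8976 * 1.0 / 31932
Se = 0.003879 m
Convert to mm: Se = 0.003879 * 1000 = 3.879 mm


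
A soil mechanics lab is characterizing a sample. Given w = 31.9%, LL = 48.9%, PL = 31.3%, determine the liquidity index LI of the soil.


First compute the plasticity index:
PI = LL - PL = 48.9 - 31.3 = 17.6
Then compute the liquidity index:
LI = (w - PL) / PI
LI = (31.9 - 31.3) / 17.6
LI = 0.034


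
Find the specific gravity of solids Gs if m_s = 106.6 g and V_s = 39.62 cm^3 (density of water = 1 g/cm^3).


Using Gs = m_s / (V_s * rho_w)
Since rho_w = 1 g/cm^3:
Gs = 106.6 / 39.62
Gs = 2.691


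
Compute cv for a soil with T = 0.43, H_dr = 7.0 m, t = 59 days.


Result: 0.35712 m^2/day

Derivation:
Using cv = T * H_dr^2 / t
H_dr^2 = 7.0^2 = 49.0
cv = 0.43 * 49.0 / 59
cv = 0.35712 m^2/day


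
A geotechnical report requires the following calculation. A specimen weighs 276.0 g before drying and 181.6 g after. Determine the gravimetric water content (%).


Result: 51.98 %

Derivation:
Using w = (m_wet - m_dry) / m_dry * 100
m_wet - m_dry = 276.0 - 181.6 = 94.4 g
w = 94.4 / 181.6 * 100
w = 51.98 %


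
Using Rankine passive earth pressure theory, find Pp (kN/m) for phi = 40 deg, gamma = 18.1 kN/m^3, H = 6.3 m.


Result: 1651.9 kN/m

Derivation:
Compute passive earth pressure coefficient:
Kp = tan^2(45 + phi/2) = tan^2(65.0) = 4.59891
Compute passive force:
Pp = 0.5 * Kp * gamma * H^2
Pp = 0.5 * 4.59891 * 18.1 * 6.3^2
Pp = 1651.9 kN/m


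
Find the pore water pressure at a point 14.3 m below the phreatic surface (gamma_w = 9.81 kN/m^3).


Using u = gamma_w * h_w
u = 9.81 * 14.3
u = 140.28 kPa


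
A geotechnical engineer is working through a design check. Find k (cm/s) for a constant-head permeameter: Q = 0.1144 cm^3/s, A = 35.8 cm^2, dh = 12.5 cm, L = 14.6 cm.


Result: 0.003732 cm/s

Derivation:
Compute hydraulic gradient:
i = dh / L = 12.5 / 14.6 = 0.856164
Then apply Darcy's law:
k = Q / (A * i)
k = 0.1144 / (35.8 * 0.856164)
k = 0.1144 / 30.6507
k = 0.003732 cm/s


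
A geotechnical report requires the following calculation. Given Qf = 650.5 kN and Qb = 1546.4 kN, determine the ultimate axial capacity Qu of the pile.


Using Qu = Qf + Qb
Qu = 650.5 + 1546.4
Qu = 2196.9 kN


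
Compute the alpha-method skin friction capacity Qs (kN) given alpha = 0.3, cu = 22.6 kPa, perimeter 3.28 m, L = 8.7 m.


Using Qs = alpha * cu * perimeter * L
Qs = 0.3 * 22.6 * 3.28 * 8.7
Qs = 193.47 kN


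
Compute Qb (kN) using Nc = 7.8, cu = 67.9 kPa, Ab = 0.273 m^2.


Using Qb = Nc * cu * Ab
Qb = 7.8 * 67.9 * 0.273
Qb = 144.59 kN


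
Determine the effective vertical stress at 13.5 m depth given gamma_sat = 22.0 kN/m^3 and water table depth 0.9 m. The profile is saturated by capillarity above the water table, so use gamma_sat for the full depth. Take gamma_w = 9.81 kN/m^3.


Result: 173.39 kPa

Derivation:
Total stress = gamma_sat * depth
sigma = 22.0 * 13.5 = 297.0 kPa
Pore water pressure u = gamma_w * (depth - d_wt)
u = 9.81 * (13.5 - 0.9) = 123.606 kPa
Effective stress = sigma - u
sigma' = 297.0 - 123.606 = 173.39 kPa


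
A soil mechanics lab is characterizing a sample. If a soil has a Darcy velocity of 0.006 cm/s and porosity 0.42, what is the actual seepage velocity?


Using v_s = v_d / n
v_s = 0.006 / 0.42
v_s = 0.01429 cm/s


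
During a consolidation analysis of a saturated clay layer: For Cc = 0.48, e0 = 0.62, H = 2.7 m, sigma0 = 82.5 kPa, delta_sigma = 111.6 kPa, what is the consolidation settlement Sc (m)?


Using Sc = Cc * H / (1 + e0) * log10((sigma0 + delta_sigma) / sigma0)
Stress ratio = (82.5 + 111.6) / 82.5 = 2.35273
log10(2.35273) = 0.371572
Cc * H / (1 + e0) = 0.48 * 2.7 / (1 + 0.62) = 0.8
Sc = 0.8 * 0.371572
Sc = 0.2973 m


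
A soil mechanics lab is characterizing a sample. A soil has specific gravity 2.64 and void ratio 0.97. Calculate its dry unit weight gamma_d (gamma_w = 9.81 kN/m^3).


Using gamma_d = Gs * gamma_w / (1 + e)
gamma_d = 2.64 * 9.81 / (1 + 0.97)
gamma_d = 2.64 * 9.81 / 1.97
gamma_d = 13.146 kN/m^3


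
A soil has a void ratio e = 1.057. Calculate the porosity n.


Using the relation n = e / (1 + e)
n = 1.057 / (1 + 1.057)
n = 1.057 / 2.057
n = 0.5139


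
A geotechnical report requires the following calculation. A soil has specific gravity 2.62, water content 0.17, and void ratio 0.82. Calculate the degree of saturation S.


Using S = Gs * w / e
S = 2.62 * 0.17 / 0.82
S = 0.5432


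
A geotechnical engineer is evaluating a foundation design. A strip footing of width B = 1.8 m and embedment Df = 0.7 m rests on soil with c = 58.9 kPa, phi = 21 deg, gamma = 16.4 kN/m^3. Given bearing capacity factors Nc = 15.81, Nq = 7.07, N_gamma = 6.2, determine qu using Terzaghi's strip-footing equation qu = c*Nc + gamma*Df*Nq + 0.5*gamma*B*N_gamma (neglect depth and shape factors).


Compute qu = c*Nc + gamma*Df*Nq + 0.5*gamma*B*N_gamma
Term 1: 58.9 * 15.81 = 931.209
Term 2: 16.4 * 0.7 * 7.07 = 81.1636
Term 3: 0.5 * 16.4 * 1.8 * 6.2 = 91.512
qu = 931.209 + 81.1636 + 91.512
qu = 1103.88 kPa


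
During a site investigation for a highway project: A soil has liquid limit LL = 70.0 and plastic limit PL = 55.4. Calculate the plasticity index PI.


Using PI = LL - PL
PI = 70.0 - 55.4
PI = 14.6


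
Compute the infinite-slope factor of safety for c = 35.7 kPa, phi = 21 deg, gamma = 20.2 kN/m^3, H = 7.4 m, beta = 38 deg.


Using Fs = c / (gamma*H*sin(beta)*cos(beta)) + tan(phi)/tan(beta)
Cohesion contribution = 35.7 / (20.2*7.4*sin(38)*cos(38))
Cohesion contribution = 0.492279
Friction contribution = tan(21)/tan(38) = 0.491324
Fs = 0.492279 + 0.491324
Fs = 0.984


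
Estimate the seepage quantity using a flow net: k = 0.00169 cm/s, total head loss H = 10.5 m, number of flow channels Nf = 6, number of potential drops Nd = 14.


Result: 7.605e-05 m^3/s per m

Derivation:
Convert k to m/s for unit consistency with H:
k = 0.00169 cm/s = 0.00169 / 100 m/s = 1.69e-05 m/s
Using q = k * H * Nf / Nd
Nf / Nd = 6 / 14 = 0.4286
q = 1.69e-05 * 10.5 * 0.4286
q = 7.605e-05 m^3/s per m


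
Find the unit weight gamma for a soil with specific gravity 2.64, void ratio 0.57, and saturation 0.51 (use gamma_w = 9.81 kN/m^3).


Result: 18.312 kN/m^3

Derivation:
Using gamma = gamma_w * (Gs + S*e) / (1 + e)
Numerator: Gs + S*e = 2.64 + 0.51*0.57 = 2.9307
Denominator: 1 + e = 1 + 0.57 = 1.57
gamma = 9.81 * 2.9307 / 1.57
gamma = 18.312 kN/m^3


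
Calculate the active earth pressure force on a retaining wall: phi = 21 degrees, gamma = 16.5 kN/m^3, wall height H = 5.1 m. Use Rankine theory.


Compute active earth pressure coefficient:
Ka = tan^2(45 - phi/2) = tan^2(34.5) = 0.472355
Compute active force:
Pa = 0.5 * Ka * gamma * H^2
Pa = 0.5 * 0.472355 * 16.5 * 5.1^2
Pa = 101.36 kN/m


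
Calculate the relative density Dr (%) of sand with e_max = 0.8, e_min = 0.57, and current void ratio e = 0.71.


Using Dr = (e_max - e) / (e_max - e_min) * 100
e_max - e = 0.8 - 0.71 = 0.09
e_max - e_min = 0.8 - 0.57 = 0.23
Dr = 0.09 / 0.23 * 100
Dr = 39.13 %


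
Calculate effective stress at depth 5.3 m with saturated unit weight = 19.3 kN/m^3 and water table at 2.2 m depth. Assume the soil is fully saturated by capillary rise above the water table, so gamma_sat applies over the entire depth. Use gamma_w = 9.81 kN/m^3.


Result: 71.88 kPa

Derivation:
Total stress = gamma_sat * depth
sigma = 19.3 * 5.3 = 102.29 kPa
Pore water pressure u = gamma_w * (depth - d_wt)
u = 9.81 * (5.3 - 2.2) = 30.411 kPa
Effective stress = sigma - u
sigma' = 102.29 - 30.411 = 71.88 kPa


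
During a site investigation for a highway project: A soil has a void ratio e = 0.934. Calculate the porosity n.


Using the relation n = e / (1 + e)
n = 0.934 / (1 + 0.934)
n = 0.934 / 1.934
n = 0.4829


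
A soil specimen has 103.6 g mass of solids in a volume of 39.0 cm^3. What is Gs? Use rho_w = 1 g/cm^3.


Using Gs = m_s / (V_s * rho_w)
Since rho_w = 1 g/cm^3:
Gs = 103.6 / 39.0
Gs = 2.656


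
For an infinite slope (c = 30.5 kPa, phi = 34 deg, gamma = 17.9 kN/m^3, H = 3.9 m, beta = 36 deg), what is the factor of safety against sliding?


Using Fs = c / (gamma*H*sin(beta)*cos(beta)) + tan(phi)/tan(beta)
Cohesion contribution = 30.5 / (17.9*3.9*sin(36)*cos(36))
Cohesion contribution = 0.918768
Friction contribution = tan(34)/tan(36) = 0.928381
Fs = 0.918768 + 0.928381
Fs = 1.847


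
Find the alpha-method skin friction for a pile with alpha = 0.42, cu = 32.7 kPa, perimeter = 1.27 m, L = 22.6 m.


Using Qs = alpha * cu * perimeter * L
Qs = 0.42 * 32.7 * 1.27 * 22.6
Qs = 394.19 kN


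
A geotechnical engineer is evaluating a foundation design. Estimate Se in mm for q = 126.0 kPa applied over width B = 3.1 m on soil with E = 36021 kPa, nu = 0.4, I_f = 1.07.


Using Se = q * B * (1 - nu^2) * I_f / E
1 - nu^2 = 1 - 0.4^2 = 0.84
Se = 126.0 * 3.1 * 0.84 * 1.07 / 36021
Se = 0.009746 m
Convert to mm: Se = 0.009746 * 1000 = 9.746 mm


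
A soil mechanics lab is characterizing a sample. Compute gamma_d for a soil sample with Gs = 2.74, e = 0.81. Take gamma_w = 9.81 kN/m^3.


Using gamma_d = Gs * gamma_w / (1 + e)
gamma_d = 2.74 * 9.81 / (1 + 0.81)
gamma_d = 2.74 * 9.81 / 1.81
gamma_d = 14.85 kN/m^3


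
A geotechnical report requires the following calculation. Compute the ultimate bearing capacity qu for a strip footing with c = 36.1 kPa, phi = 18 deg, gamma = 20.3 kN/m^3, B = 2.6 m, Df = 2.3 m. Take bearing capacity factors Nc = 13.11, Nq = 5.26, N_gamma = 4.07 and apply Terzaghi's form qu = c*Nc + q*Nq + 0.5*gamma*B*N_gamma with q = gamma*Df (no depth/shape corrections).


Compute qu = c*Nc + gamma*Df*Nq + 0.5*gamma*B*N_gamma
Term 1: 36.1 * 13.11 = 473.271
Term 2: 20.3 * 2.3 * 5.26 = 245.5894
Term 3: 0.5 * 20.3 * 2.6 * 4.07 = 107.4073
qu = 473.271 + 245.5894 + 107.4073
qu = 826.27 kPa


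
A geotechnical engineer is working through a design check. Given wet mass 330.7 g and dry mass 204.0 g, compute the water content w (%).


Result: 62.11 %

Derivation:
Using w = (m_wet - m_dry) / m_dry * 100
m_wet - m_dry = 330.7 - 204.0 = 126.7 g
w = 126.7 / 204.0 * 100
w = 62.11 %


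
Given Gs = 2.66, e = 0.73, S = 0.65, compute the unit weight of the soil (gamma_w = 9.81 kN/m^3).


Using gamma = gamma_w * (Gs + S*e) / (1 + e)
Numerator: Gs + S*e = 2.66 + 0.65*0.73 = 3.1345
Denominator: 1 + e = 1 + 0.73 = 1.73
gamma = 9.81 * 3.1345 / 1.73
gamma = 17.774 kN/m^3


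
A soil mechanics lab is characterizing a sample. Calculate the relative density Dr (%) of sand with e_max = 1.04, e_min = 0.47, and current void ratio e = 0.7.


Using Dr = (e_max - e) / (e_max - e_min) * 100
e_max - e = 1.04 - 0.7 = 0.34
e_max - e_min = 1.04 - 0.47 = 0.57
Dr = 0.34 / 0.57 * 100
Dr = 59.65 %


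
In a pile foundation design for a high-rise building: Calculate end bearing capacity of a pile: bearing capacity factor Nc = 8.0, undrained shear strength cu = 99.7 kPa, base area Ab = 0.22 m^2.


Using Qb = Nc * cu * Ab
Qb = 8.0 * 99.7 * 0.22
Qb = 175.47 kN


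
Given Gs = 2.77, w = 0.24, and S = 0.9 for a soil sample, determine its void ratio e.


Result: 0.7387

Derivation:
Using the relation e = Gs * w / S
e = 2.77 * 0.24 / 0.9
e = 0.7387


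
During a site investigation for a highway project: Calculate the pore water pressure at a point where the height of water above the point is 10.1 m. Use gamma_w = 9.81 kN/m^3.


Using u = gamma_w * h_w
u = 9.81 * 10.1
u = 99.08 kPa


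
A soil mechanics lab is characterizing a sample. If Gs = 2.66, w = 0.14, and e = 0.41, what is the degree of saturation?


Using S = Gs * w / e
S = 2.66 * 0.14 / 0.41
S = 0.9083


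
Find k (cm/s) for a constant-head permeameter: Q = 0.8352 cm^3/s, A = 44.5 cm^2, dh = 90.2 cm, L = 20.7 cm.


Result: 0.004307 cm/s

Derivation:
Compute hydraulic gradient:
i = dh / L = 90.2 / 20.7 = 4.35749
Then apply Darcy's law:
k = Q / (A * i)
k = 0.8352 / (44.5 * 4.35749)
k = 0.8352 / 193.908
k = 0.004307 cm/s


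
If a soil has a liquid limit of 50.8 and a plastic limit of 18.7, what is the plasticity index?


Result: 32.1

Derivation:
Using PI = LL - PL
PI = 50.8 - 18.7
PI = 32.1


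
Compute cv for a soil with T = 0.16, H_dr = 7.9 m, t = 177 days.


Result: 0.05642 m^2/day

Derivation:
Using cv = T * H_dr^2 / t
H_dr^2 = 7.9^2 = 62.41
cv = 0.16 * 62.41 / 177
cv = 0.05642 m^2/day


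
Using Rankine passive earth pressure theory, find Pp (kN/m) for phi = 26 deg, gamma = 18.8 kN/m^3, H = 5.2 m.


Compute passive earth pressure coefficient:
Kp = tan^2(45 + phi/2) = tan^2(58.0) = 2.561071
Compute passive force:
Pp = 0.5 * Kp * gamma * H^2
Pp = 0.5 * 2.561071 * 18.8 * 5.2^2
Pp = 650.96 kN/m


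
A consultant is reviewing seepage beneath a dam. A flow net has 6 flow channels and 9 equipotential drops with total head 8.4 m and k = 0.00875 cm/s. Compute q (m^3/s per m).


Convert k to m/s for unit consistency with H:
k = 0.00875 cm/s = 0.00875 / 100 m/s = 8.75e-05 m/s
Using q = k * H * Nf / Nd
Nf / Nd = 6 / 9 = 0.6667
q = 8.75e-05 * 8.4 * 0.6667
q = 0.00049 m^3/s per m


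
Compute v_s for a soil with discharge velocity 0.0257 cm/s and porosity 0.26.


Result: 0.09885 cm/s

Derivation:
Using v_s = v_d / n
v_s = 0.0257 / 0.26
v_s = 0.09885 cm/s


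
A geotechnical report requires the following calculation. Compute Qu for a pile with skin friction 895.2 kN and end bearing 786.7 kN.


Result: 1681.9 kN

Derivation:
Using Qu = Qf + Qb
Qu = 895.2 + 786.7
Qu = 1681.9 kN


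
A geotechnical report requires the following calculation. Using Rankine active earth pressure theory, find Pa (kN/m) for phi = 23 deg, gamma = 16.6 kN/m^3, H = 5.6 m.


Result: 114.03 kN/m

Derivation:
Compute active earth pressure coefficient:
Ka = tan^2(45 - phi/2) = tan^2(33.5) = 0.438092
Compute active force:
Pa = 0.5 * Ka * gamma * H^2
Pa = 0.5 * 0.438092 * 16.6 * 5.6^2
Pa = 114.03 kN/m


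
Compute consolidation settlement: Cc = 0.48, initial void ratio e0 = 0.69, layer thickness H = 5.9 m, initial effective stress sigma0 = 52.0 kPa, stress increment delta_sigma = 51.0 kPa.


Using Sc = Cc * H / (1 + e0) * log10((sigma0 + delta_sigma) / sigma0)
Stress ratio = (52.0 + 51.0) / 52.0 = 1.98077
log10(1.98077) = 0.296834
Cc * H / (1 + e0) = 0.48 * 5.9 / (1 + 0.69) = 1.67574
Sc = 1.67574 * 0.296834
Sc = 0.4974 m


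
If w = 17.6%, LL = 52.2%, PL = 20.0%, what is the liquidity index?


First compute the plasticity index:
PI = LL - PL = 52.2 - 20.0 = 32.2
Then compute the liquidity index:
LI = (w - PL) / PI
LI = (17.6 - 20.0) / 32.2
LI = -0.075


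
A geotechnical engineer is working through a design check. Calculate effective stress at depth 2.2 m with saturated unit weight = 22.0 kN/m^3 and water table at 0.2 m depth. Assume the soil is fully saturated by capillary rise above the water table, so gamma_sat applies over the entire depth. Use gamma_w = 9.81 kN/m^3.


Total stress = gamma_sat * depth
sigma = 22.0 * 2.2 = 48.4 kPa
Pore water pressure u = gamma_w * (depth - d_wt)
u = 9.81 * (2.2 - 0.2) = 19.62 kPa
Effective stress = sigma - u
sigma' = 48.4 - 19.62 = 28.78 kPa


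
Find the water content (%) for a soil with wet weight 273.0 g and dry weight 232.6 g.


Using w = (m_wet - m_dry) / m_dry * 100
m_wet - m_dry = 273.0 - 232.6 = 40.4 g
w = 40.4 / 232.6 * 100
w = 17.37 %


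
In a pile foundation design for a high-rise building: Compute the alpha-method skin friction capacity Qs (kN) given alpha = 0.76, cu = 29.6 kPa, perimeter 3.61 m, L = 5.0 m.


Result: 406.05 kN

Derivation:
Using Qs = alpha * cu * perimeter * L
Qs = 0.76 * 29.6 * 3.61 * 5.0
Qs = 406.05 kN


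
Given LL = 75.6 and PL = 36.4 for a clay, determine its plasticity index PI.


Using PI = LL - PL
PI = 75.6 - 36.4
PI = 39.2


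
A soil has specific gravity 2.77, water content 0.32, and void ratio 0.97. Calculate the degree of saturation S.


Result: 0.9138

Derivation:
Using S = Gs * w / e
S = 2.77 * 0.32 / 0.97
S = 0.9138


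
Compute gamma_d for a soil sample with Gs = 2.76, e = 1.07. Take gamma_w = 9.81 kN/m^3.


Result: 13.08 kN/m^3

Derivation:
Using gamma_d = Gs * gamma_w / (1 + e)
gamma_d = 2.76 * 9.81 / (1 + 1.07)
gamma_d = 2.76 * 9.81 / 2.07
gamma_d = 13.08 kN/m^3


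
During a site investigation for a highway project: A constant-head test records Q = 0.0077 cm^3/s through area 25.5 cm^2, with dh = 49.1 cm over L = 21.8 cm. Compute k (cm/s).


Result: 0.000134 cm/s

Derivation:
Compute hydraulic gradient:
i = dh / L = 49.1 / 21.8 = 2.25229
Then apply Darcy's law:
k = Q / (A * i)
k = 0.0077 / (25.5 * 2.25229)
k = 0.0077 / 57.4335
k = 0.000134 cm/s


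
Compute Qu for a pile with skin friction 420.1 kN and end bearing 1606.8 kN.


Result: 2026.9 kN

Derivation:
Using Qu = Qf + Qb
Qu = 420.1 + 1606.8
Qu = 2026.9 kN


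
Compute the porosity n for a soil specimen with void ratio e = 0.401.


Result: 0.2862

Derivation:
Using the relation n = e / (1 + e)
n = 0.401 / (1 + 0.401)
n = 0.401 / 1.401
n = 0.2862


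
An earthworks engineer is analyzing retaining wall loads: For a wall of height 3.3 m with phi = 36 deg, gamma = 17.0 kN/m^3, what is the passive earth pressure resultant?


Compute passive earth pressure coefficient:
Kp = tan^2(45 + phi/2) = tan^2(63.0) = 3.85184
Compute passive force:
Pp = 0.5 * Kp * gamma * H^2
Pp = 0.5 * 3.85184 * 17.0 * 3.3^2
Pp = 356.55 kN/m


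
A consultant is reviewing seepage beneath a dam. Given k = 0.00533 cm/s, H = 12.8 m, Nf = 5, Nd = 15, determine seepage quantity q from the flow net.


Convert k to m/s for unit consistency with H:
k = 0.00533 cm/s = 0.00533 / 100 m/s = 5.33e-05 m/s
Using q = k * H * Nf / Nd
Nf / Nd = 5 / 15 = 0.3333
q = 5.33e-05 * 12.8 * 0.3333
q = 0.0002274 m^3/s per m


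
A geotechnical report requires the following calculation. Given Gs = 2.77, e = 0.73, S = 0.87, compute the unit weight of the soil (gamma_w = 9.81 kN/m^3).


Result: 19.309 kN/m^3

Derivation:
Using gamma = gamma_w * (Gs + S*e) / (1 + e)
Numerator: Gs + S*e = 2.77 + 0.87*0.73 = 3.4051
Denominator: 1 + e = 1 + 0.73 = 1.73
gamma = 9.81 * 3.4051 / 1.73
gamma = 19.309 kN/m^3


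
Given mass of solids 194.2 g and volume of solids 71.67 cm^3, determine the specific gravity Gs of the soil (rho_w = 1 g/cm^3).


Using Gs = m_s / (V_s * rho_w)
Since rho_w = 1 g/cm^3:
Gs = 194.2 / 71.67
Gs = 2.71


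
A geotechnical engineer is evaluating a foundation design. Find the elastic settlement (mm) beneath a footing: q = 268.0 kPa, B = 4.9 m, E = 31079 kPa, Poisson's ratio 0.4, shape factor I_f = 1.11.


Using Se = q * B * (1 - nu^2) * I_f / E
1 - nu^2 = 1 - 0.4^2 = 0.84
Se = 268.0 * 4.9 * 0.84 * 1.11 / 31079
Se = 0.039397 m
Convert to mm: Se = 0.039397 * 1000 = 39.397 mm


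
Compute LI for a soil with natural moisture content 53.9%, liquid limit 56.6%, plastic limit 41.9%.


First compute the plasticity index:
PI = LL - PL = 56.6 - 41.9 = 14.7
Then compute the liquidity index:
LI = (w - PL) / PI
LI = (53.9 - 41.9) / 14.7
LI = 0.816


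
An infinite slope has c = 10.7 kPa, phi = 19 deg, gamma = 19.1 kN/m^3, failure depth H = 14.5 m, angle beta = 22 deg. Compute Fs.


Result: 0.963

Derivation:
Using Fs = c / (gamma*H*sin(beta)*cos(beta)) + tan(phi)/tan(beta)
Cohesion contribution = 10.7 / (19.1*14.5*sin(22)*cos(22))
Cohesion contribution = 0.111235
Friction contribution = tan(19)/tan(22) = 0.852241
Fs = 0.111235 + 0.852241
Fs = 0.963


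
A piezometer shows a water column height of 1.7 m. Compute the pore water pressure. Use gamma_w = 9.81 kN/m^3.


Result: 16.68 kPa

Derivation:
Using u = gamma_w * h_w
u = 9.81 * 1.7
u = 16.68 kPa


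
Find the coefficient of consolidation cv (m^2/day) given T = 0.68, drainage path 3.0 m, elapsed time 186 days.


Result: 0.0329 m^2/day

Derivation:
Using cv = T * H_dr^2 / t
H_dr^2 = 3.0^2 = 9.0
cv = 0.68 * 9.0 / 186
cv = 0.0329 m^2/day


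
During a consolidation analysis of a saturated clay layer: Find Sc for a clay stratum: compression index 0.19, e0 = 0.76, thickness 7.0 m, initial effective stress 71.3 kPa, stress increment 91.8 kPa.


Using Sc = Cc * H / (1 + e0) * log10((sigma0 + delta_sigma) / sigma0)
Stress ratio = (71.3 + 91.8) / 71.3 = 2.28752
log10(2.28752) = 0.359364
Cc * H / (1 + e0) = 0.19 * 7.0 / (1 + 0.76) = 0.755682
Sc = 0.755682 * 0.359364
Sc = 0.2716 m


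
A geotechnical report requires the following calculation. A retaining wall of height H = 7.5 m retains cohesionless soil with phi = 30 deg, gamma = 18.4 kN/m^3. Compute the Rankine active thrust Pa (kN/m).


Result: 172.5 kN/m

Derivation:
Compute active earth pressure coefficient:
Ka = tan^2(45 - phi/2) = tan^2(30.0) = 0.333333
Compute active force:
Pa = 0.5 * Ka * gamma * H^2
Pa = 0.5 * 0.333333 * 18.4 * 7.5^2
Pa = 172.5 kN/m


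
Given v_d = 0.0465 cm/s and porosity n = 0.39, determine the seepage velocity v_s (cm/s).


Using v_s = v_d / n
v_s = 0.0465 / 0.39
v_s = 0.11923 cm/s


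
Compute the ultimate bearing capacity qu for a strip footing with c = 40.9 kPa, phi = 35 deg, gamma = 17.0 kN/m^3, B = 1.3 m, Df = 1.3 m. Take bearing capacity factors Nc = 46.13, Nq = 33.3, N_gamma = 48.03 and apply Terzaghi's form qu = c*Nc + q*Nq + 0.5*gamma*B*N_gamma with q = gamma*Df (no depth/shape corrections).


Result: 3153.38 kPa

Derivation:
Compute qu = c*Nc + gamma*Df*Nq + 0.5*gamma*B*N_gamma
Term 1: 40.9 * 46.13 = 1886.717
Term 2: 17.0 * 1.3 * 33.3 = 735.93
Term 3: 0.5 * 17.0 * 1.3 * 48.03 = 530.7315
qu = 1886.717 + 735.93 + 530.7315
qu = 3153.38 kPa


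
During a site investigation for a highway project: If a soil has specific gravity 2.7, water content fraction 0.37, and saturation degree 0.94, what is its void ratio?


Using the relation e = Gs * w / S
e = 2.7 * 0.37 / 0.94
e = 1.0628


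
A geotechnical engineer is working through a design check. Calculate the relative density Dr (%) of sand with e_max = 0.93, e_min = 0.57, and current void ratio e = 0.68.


Result: 69.44 %

Derivation:
Using Dr = (e_max - e) / (e_max - e_min) * 100
e_max - e = 0.93 - 0.68 = 0.25
e_max - e_min = 0.93 - 0.57 = 0.36
Dr = 0.25 / 0.36 * 100
Dr = 69.44 %


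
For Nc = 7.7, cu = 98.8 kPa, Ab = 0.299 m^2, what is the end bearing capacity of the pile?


Using Qb = Nc * cu * Ab
Qb = 7.7 * 98.8 * 0.299
Qb = 227.47 kN


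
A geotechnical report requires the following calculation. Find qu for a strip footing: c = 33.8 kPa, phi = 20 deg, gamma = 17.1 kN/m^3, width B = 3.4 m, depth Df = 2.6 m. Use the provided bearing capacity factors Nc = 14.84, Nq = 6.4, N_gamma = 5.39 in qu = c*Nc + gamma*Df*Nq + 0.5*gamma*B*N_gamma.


Result: 942.82 kPa

Derivation:
Compute qu = c*Nc + gamma*Df*Nq + 0.5*gamma*B*N_gamma
Term 1: 33.8 * 14.84 = 501.592
Term 2: 17.1 * 2.6 * 6.4 = 284.544
Term 3: 0.5 * 17.1 * 3.4 * 5.39 = 156.6873
qu = 501.592 + 284.544 + 156.6873
qu = 942.82 kPa


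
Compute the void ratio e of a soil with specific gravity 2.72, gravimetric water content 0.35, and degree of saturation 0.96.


Using the relation e = Gs * w / S
e = 2.72 * 0.35 / 0.96
e = 0.9917


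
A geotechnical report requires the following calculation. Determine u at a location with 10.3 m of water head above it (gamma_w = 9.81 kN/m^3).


Using u = gamma_w * h_w
u = 9.81 * 10.3
u = 101.04 kPa


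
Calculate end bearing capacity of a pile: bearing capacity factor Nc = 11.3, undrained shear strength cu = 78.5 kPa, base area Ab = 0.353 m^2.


Using Qb = Nc * cu * Ab
Qb = 11.3 * 78.5 * 0.353
Qb = 313.13 kN
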